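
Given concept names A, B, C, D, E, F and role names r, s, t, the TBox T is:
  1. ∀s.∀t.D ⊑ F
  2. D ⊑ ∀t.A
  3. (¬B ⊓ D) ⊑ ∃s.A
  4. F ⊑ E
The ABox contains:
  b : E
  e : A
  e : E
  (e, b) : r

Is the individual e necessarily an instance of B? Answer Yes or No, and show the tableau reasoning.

No

1. e : B?  L(e) = {A, E} ∪ {¬B}
   open: L(e) ⊇ {A, E, ¬B, ¬D, ∃s.∃t.¬D} (+ ∃-successors) — e ∉ B possible
2. Hence e : B: not entailed.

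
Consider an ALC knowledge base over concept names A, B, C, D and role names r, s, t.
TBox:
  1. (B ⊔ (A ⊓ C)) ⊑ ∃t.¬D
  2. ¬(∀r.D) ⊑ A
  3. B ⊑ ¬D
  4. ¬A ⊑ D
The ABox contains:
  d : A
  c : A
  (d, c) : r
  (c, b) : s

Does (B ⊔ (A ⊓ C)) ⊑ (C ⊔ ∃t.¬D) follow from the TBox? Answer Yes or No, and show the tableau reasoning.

Yes

1. (B ⊔ (A ⊓ C)) ⊑ (C ⊔ ∃t.¬D)  ⇔  ((B ⊔ (A ⊓ C)) ⊓ (¬C ⊓ ∀t.D)) unsat w.r.t. T
   all branches close; clash {C, ¬C} at x₀
2. Hence (B ⊔ (A ⊓ C)) ⊑ (C ⊔ ∃t.¬D): entailed.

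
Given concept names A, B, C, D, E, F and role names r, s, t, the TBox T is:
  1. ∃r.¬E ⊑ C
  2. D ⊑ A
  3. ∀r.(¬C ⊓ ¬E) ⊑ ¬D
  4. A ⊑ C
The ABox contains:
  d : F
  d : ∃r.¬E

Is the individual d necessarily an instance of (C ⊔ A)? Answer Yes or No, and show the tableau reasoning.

Yes

1. d : (C ⊔ A)?  L(d) = {F, ∃r.¬E} ∪ {(¬C ⊓ ¬A)}
   clash {A, ¬A} at d — d ∈ (C ⊔ A)
2. Hence d : (C ⊔ A): entailed.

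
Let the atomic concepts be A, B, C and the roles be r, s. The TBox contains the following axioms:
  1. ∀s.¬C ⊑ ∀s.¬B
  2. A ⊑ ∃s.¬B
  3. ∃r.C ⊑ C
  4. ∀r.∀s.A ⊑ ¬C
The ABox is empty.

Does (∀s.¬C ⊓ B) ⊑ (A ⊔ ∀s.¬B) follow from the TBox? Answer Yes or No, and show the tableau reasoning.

Yes

1. (∀s.¬C ⊓ B) ⊑ (A ⊔ ∀s.¬B)  ⇔  ((∀s.¬C ⊓ B) ⊓ (¬A ⊓ ∃s.B)) unsat w.r.t. T
   all branches close; clash {C, ¬C} at x₀
2. Hence (∀s.¬C ⊓ B) ⊑ (A ⊔ ∀s.¬B): entailed.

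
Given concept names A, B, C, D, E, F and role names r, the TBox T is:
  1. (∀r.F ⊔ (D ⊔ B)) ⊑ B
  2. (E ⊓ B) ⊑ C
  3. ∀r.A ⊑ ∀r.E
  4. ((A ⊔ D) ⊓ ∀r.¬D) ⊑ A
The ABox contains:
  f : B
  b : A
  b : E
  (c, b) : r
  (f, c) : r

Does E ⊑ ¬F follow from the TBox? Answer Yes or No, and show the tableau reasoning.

1. E ⊑ ¬F  ⇔  (E ⊓ F) unsat w.r.t. T
   open: L(x₀) ⊇ {E, F, ¬A, ¬B, ¬D, …} (+ ∃-successors)
2. Hence E ⊑ ¬F: not entailed.

No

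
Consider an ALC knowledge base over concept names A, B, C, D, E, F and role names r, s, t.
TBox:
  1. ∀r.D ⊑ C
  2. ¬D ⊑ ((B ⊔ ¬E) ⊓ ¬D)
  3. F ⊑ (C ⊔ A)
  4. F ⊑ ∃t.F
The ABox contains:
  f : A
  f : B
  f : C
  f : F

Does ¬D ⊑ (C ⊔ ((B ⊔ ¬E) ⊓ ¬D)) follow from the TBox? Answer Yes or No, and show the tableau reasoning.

1. ¬D ⊑ (C ⊔ ((B ⊔ ¬E) ⊓ ¬D))  ⇔  (¬D ⊓ (¬C ⊓ ((¬B ⊓ E) ⊔ D))) unsat w.r.t. T
   all branches close; clash {D, ¬D} at x₀
2. Hence ¬D ⊑ (C ⊔ ((B ⊔ ¬E) ⊓ ¬D)): entailed.

Yes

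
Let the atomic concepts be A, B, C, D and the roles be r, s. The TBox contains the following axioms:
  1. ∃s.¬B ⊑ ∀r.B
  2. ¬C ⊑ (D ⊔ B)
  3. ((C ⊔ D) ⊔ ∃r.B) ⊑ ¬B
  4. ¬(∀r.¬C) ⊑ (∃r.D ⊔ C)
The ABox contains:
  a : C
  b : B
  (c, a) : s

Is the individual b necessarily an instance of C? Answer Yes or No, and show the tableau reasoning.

No

1. b : C?  L(b) = {B} ∪ {¬C}
   apply at b: ¬C⊑(D ⊔ B)
   open: L(b) ⊇ {B, ¬C, ¬D, ∀r.¬B, ∀r.¬C, …} — b ∉ C possible
2. Hence b : C: not entailed.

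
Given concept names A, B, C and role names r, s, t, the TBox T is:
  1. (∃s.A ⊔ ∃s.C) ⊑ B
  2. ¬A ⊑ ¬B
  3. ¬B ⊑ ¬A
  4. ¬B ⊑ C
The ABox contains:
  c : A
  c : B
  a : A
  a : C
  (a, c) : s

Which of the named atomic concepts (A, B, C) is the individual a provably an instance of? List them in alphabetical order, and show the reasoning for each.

{A, B, C}

1. a : A?  L(a) = {A, C} ∪ {¬A}
   clash {A, ¬A} at a — a ∈ A
2. a : B?  L(a) = {A, C} ∪ {¬B}
   clash {A, ¬A} at a — a ∈ B
3. a : C?  L(a) = {A, C} ∪ {¬C}
   clash {C, ¬C} at a — a ∈ C
4. Entailed for a: {A, B, C}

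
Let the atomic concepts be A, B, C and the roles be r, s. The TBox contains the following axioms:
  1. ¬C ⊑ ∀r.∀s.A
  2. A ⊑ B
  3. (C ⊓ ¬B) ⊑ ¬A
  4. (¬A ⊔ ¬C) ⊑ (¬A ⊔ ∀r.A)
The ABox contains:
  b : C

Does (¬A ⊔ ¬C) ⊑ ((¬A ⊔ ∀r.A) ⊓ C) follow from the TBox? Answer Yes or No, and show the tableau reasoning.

1. (¬A ⊔ ¬C) ⊑ ((¬A ⊔ ∀r.A) ⊓ C)  ⇔  ((¬A ⊔ ¬C) ⊓ ((A ⊓ ∃r.¬A) ⊔ ¬C)) unsat w.r.t. T
   apply at x₀: (¬A ⊔ ¬C)⊑(¬A ⊔ ∀r.A)
   open: L(x₀) ⊇ {¬A, ¬C, ∀r.∀s.A}
2. Hence (¬A ⊔ ¬C) ⊑ ((¬A ⊔ ∀r.A) ⊓ C): not entailed.

No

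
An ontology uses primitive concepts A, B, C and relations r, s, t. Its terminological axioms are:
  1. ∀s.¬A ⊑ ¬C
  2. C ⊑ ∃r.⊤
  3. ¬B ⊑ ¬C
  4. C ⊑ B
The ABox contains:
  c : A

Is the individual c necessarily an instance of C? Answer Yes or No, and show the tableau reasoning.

1. c : C?  L(c) = {A} ∪ {¬C}
   open: L(c) ⊇ {A, ¬C} — c ∉ C possible
2. Hence c : C: not entailed.

No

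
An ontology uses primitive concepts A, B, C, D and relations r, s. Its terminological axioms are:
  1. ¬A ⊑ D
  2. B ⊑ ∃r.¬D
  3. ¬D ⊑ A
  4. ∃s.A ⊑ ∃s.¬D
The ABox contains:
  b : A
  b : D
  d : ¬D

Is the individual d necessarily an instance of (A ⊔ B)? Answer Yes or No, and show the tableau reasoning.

Yes

1. d : (A ⊔ B)?  L(d) = {¬D} ∪ {(¬A ⊓ ¬B)}
   clash {D, ¬D} at d — d ∈ (A ⊔ B)
2. Hence d : (A ⊔ B): entailed.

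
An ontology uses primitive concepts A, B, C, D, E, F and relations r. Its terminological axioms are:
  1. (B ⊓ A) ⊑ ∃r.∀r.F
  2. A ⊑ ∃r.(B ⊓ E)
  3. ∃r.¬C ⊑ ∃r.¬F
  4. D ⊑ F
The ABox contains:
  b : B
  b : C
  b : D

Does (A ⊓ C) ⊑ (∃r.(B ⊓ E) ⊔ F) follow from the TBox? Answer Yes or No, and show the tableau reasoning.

1. (A ⊓ C) ⊑ (∃r.(B ⊓ E) ⊔ F)  ⇔  ((A ⊓ C) ⊓ (∀r.(¬B ⊔ ¬E) ⊓ ¬F)) unsat w.r.t. T
   all branches close; clash {F, ¬F} at x₀
2. Hence (A ⊓ C) ⊑ (∃r.(B ⊓ E) ⊔ F): entailed.

Yes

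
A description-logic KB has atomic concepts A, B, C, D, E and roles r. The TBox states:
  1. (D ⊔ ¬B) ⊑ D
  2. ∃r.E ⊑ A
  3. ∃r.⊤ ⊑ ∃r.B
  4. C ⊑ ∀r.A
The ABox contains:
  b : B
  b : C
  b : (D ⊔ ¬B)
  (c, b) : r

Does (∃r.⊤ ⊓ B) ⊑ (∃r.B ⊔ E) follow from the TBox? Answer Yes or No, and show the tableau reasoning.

1. (∃r.⊤ ⊓ B) ⊑ (∃r.B ⊔ E)  ⇔  ((∃r.⊤ ⊓ B) ⊓ (∀r.¬B ⊓ ¬E)) unsat w.r.t. T
   all branches close; clash {B, ¬B} at an ∃-successor
2. Hence (∃r.⊤ ⊓ B) ⊑ (∃r.B ⊔ E): entailed.

Yes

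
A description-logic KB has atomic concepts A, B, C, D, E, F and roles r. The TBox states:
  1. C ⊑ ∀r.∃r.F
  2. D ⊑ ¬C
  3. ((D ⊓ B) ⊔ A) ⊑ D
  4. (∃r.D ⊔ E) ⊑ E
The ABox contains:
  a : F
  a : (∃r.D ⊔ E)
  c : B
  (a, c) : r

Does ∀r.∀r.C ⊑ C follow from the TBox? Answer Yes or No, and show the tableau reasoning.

1. ∀r.∀r.C ⊑ C  ⇔  (∀r.∀r.C ⊓ ¬C) unsat w.r.t. T
   open: L(x₀) ⊇ {¬A, ¬C, ¬D, ¬E, ∀r.¬D, …}
2. Hence ∀r.∀r.C ⊑ C: not entailed.

No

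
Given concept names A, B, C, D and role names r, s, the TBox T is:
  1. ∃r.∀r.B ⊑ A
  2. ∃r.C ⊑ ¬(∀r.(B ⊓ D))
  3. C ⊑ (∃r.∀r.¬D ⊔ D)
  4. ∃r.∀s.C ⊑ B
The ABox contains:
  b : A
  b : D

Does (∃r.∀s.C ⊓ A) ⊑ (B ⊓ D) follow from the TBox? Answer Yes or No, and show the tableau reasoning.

1. (∃r.∀s.C ⊓ A) ⊑ (B ⊓ D)  ⇔  ((∃r.∀s.C ⊓ A) ⊓ (¬B ⊔ ¬D)) unsat w.r.t. T
   apply at x₀: ∃r.∀s.C⊑B
   open: L(x₀) ⊇ {A, B, ¬C, ¬D, ∀r.¬C, …} (+ ∃-successors)
2. Hence (∃r.∀s.C ⊓ A) ⊑ (B ⊓ D): not entailed.

No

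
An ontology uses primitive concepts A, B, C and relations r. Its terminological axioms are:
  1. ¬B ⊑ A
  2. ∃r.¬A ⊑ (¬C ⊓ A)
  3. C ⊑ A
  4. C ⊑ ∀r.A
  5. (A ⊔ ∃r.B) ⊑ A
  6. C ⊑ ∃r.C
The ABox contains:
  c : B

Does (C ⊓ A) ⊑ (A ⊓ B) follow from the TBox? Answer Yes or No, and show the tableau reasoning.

1. (C ⊓ A) ⊑ (A ⊓ B)  ⇔  ((C ⊓ A) ⊓ (¬A ⊔ ¬B)) unsat w.r.t. T
   apply at x₀: C⊑∀r.A; C⊑∃r.C
   open: L(x₀) ⊇ {A, C, ¬B, ∀r.A, ∃r.C} (+ ∃-successors)
2. Hence (C ⊓ A) ⊑ (A ⊓ B): not entailed.

No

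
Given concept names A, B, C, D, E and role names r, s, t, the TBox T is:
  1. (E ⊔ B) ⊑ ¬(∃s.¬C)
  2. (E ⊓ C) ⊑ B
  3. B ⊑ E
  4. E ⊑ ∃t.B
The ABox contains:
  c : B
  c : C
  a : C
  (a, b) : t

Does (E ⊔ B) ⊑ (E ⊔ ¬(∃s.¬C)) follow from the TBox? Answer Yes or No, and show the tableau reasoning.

Yes

1. (E ⊔ B) ⊑ (E ⊔ ¬(∃s.¬C))  ⇔  ((E ⊔ B) ⊓ (¬E ⊓ ∃s.¬C)) unsat w.r.t. T
   all branches close; clash {E, ¬E} at x₀
2. Hence (E ⊔ B) ⊑ (E ⊔ ¬(∃s.¬C)): entailed.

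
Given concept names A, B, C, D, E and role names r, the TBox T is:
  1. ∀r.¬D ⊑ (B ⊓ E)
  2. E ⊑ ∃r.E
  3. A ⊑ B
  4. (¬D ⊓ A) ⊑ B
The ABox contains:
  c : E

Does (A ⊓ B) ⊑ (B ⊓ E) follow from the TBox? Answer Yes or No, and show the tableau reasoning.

1. (A ⊓ B) ⊑ (B ⊓ E)  ⇔  ((A ⊓ B) ⊓ (¬B ⊔ ¬E)) unsat w.r.t. T
   open: L(x₀) ⊇ {A, B, ¬E, ∃r.D} (+ ∃-successors)
2. Hence (A ⊓ B) ⊑ (B ⊓ E): not entailed.

No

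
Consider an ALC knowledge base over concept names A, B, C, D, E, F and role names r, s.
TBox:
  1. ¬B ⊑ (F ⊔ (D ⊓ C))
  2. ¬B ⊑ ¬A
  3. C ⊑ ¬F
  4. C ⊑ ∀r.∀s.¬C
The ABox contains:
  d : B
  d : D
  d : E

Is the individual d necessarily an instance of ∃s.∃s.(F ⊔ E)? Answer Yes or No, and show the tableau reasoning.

No

1. d : ∃s.∃s.(F ⊔ E)?  L(d) = {B, D, E} ∪ {∀s.∀s.(¬F ⊓ ¬E)}
   open: L(d) ⊇ {B, D, E, ¬C, ∀s.∀s.(¬F ⊓ ¬E)} — d ∉ ∃s.∃s.(F ⊔ E) possible
2. Hence d : ∃s.∃s.(F ⊔ E): not entailed.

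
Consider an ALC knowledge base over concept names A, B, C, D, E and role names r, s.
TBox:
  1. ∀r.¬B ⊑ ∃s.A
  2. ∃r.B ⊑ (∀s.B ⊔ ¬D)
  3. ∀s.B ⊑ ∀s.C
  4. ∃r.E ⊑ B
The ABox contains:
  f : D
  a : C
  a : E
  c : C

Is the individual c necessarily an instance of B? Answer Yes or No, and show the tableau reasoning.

No

1. c : B?  L(c) = {C} ∪ {¬B}
   open: L(c) ⊇ {C, ¬B, ∀r.¬E, ∀s.B, ∀s.C, …} (+ ∃-successors) — c ∉ B possible
2. Hence c : B: not entailed.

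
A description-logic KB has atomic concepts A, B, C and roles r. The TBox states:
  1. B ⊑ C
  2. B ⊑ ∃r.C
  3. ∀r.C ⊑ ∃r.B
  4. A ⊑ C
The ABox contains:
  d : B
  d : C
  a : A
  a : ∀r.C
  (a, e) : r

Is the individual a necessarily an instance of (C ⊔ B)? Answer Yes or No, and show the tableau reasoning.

1. a : (C ⊔ B)?  L(a) = {A, ∀r.C} ∪ {(¬C ⊓ ¬B)}
   clash {C, ¬C} at a — a ∈ (C ⊔ B)
2. Hence a : (C ⊔ B): entailed.

Yes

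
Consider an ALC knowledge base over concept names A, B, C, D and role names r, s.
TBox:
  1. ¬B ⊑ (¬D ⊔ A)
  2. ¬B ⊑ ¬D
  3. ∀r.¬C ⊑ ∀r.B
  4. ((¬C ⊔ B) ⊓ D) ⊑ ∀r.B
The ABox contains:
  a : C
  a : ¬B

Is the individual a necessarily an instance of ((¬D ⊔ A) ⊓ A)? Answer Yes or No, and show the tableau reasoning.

No

1. a : ((¬D ⊔ A) ⊓ A)?  L(a) = {C, ¬B} ∪ {((D ⊓ ¬A) ⊔ ¬A)}
   apply at a: ¬B⊑(¬D ⊔ A); ¬B⊑¬D
   open: L(a) ⊇ {C, ¬A, ¬B, ¬D, ∃r.C} (+ ∃-successors) — a ∉ ((¬D ⊔ A) ⊓ A) possible
2. Hence a : ((¬D ⊔ A) ⊓ A): not entailed.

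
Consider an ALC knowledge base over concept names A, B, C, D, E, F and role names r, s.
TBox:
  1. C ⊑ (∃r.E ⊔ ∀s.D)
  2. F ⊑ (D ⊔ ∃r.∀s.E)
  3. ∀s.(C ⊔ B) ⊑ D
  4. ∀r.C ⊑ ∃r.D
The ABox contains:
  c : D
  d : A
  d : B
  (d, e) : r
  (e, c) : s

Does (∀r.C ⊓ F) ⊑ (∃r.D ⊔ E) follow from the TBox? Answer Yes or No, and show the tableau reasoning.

1. (∀r.C ⊓ F) ⊑ (∃r.D ⊔ E)  ⇔  ((∀r.C ⊓ F) ⊓ (∀r.¬D ⊓ ¬E)) unsat w.r.t. T
   all branches close; clash {D, ¬D} at an ∃-successor
2. Hence (∀r.C ⊓ F) ⊑ (∃r.D ⊔ E): entailed.

Yes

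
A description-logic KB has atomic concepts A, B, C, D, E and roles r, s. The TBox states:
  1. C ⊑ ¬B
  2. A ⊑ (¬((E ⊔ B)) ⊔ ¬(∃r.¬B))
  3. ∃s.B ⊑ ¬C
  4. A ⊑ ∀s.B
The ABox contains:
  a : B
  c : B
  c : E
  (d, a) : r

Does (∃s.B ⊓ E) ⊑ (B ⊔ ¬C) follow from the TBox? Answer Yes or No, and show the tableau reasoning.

Yes

1. (∃s.B ⊓ E) ⊑ (B ⊔ ¬C)  ⇔  ((∃s.B ⊓ E) ⊓ (¬B ⊓ C)) unsat w.r.t. T
   all branches close; clash {C, ¬C} at x₀
2. Hence (∃s.B ⊓ E) ⊑ (B ⊔ ¬C): entailed.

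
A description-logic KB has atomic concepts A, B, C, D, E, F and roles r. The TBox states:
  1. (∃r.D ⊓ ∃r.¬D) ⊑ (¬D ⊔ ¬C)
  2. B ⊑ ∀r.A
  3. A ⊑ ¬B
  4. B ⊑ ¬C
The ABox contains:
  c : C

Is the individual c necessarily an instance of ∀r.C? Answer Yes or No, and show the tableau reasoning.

1. c : ∀r.C?  L(c) = {C} ∪ {∃r.¬C}
   open: L(c) ⊇ {C, ¬A, ¬B, ∀r.¬D, ∃r.¬C} (+ ∃-successors) — c ∉ ∀r.C possible
2. Hence c : ∀r.C: not entailed.

No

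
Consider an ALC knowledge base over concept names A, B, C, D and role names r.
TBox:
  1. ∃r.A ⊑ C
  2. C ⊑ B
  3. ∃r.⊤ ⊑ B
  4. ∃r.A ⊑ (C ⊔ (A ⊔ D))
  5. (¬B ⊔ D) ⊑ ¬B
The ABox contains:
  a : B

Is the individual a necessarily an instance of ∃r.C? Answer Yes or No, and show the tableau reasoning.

1. a : ∃r.C?  L(a) = {B} ∪ {∀r.¬C}
   open: L(a) ⊇ {B, ¬D, ∀r.¬A, ∀r.¬C} — a ∉ ∃r.C possible
2. Hence a : ∃r.C: not entailed.

No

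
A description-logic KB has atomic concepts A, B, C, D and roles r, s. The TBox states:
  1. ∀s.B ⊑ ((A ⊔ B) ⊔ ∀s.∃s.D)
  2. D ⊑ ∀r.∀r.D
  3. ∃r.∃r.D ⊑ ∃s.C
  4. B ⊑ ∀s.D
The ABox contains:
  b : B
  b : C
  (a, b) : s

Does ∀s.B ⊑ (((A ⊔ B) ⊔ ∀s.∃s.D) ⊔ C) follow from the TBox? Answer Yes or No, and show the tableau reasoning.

1. ∀s.B ⊑ (((A ⊔ B) ⊔ ∀s.∃s.D) ⊔ C)  ⇔  (∀s.B ⊓ (((¬A ⊓ ¬B) ⊓ ∃s.∀s.¬D) ⊓ ¬C)) unsat w.r.t. T
   all branches close; clash {D, ¬D} at an ∃-successor
2. Hence ∀s.B ⊑ (((A ⊔ B) ⊔ ∀s.∃s.D) ⊔ C): entailed.

Yes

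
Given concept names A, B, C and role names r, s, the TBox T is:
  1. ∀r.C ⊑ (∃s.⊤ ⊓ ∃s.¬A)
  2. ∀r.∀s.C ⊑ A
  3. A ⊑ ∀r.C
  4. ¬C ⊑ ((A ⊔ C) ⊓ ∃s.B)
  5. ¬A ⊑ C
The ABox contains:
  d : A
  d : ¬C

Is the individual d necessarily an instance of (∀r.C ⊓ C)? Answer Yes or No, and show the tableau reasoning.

1. d : (∀r.C ⊓ C)?  L(d) = {A, ¬C} ∪ {(∃r.¬C ⊔ ¬C)}
   apply at d: A⊑∀r.C; ¬C⊑((A ⊔ C) ⊓ ∃s.B)
   open: L(d) ⊇ {A, ¬C, ∀r.C, ∃s.B, ∃s.¬A, …} (+ ∃-successors) — d ∉ (∀r.C ⊓ C) possible
2. Hence d : (∀r.C ⊓ C): not entailed.

No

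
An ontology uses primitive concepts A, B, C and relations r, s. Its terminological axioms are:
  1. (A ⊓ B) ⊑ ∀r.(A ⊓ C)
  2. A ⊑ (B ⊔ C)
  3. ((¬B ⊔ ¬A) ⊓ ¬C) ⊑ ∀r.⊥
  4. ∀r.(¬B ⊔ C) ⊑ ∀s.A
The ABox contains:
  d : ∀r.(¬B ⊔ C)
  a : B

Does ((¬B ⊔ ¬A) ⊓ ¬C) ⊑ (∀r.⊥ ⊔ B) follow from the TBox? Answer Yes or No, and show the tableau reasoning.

1. ((¬B ⊔ ¬A) ⊓ ¬C) ⊑ (∀r.⊥ ⊔ B)  ⇔  (((¬B ⊔ ¬A) ⊓ ¬C) ⊓ (∃r.⊤ ⊓ ¬B)) unsat w.r.t. T
   all branches close; clash {C, ¬C} at x₀
2. Hence ((¬B ⊔ ¬A) ⊓ ¬C) ⊑ (∀r.⊥ ⊔ B): entailed.

Yes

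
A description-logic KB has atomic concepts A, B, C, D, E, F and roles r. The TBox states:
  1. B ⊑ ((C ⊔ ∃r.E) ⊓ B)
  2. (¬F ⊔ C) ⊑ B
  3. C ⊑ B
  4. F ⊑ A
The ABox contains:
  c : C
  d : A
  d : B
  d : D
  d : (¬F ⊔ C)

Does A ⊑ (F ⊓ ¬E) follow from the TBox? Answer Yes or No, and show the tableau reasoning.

No

1. A ⊑ (F ⊓ ¬E)  ⇔  (A ⊓ (¬F ⊔ E)) unsat w.r.t. T
   open: L(x₀) ⊇ {A, B, ¬C, ¬F, ∃r.E} (+ ∃-successors)
2. Hence A ⊑ (F ⊓ ¬E): not entailed.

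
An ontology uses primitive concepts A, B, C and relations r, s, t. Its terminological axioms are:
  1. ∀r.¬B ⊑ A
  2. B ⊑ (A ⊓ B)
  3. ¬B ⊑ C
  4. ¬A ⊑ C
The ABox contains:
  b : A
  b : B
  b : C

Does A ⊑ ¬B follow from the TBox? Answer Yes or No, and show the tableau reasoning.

No

1. A ⊑ ¬B  ⇔  (A ⊓ B) unsat w.r.t. T
   open: L(x₀) ⊇ {A, B}
2. Hence A ⊑ ¬B: not entailed.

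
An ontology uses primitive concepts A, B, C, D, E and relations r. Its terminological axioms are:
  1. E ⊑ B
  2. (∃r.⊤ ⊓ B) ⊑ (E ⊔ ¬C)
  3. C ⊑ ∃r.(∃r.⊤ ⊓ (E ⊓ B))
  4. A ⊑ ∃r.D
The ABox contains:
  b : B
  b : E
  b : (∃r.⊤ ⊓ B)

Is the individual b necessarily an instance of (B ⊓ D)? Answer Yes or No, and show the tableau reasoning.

No

1. b : (B ⊓ D)?  L(b) = {B, E, (∃r.⊤ ⊓ B)} ∪ {(¬B ⊔ ¬D)}
   apply at b: (∃r.⊤ ⊓ B)⊑(E ⊔ ¬C)
   open: L(b) ⊇ {B, E, ¬A, ¬C, ¬D, …} (+ ∃-successors) — b ∉ (B ⊓ D) possible
2. Hence b : (B ⊓ D): not entailed.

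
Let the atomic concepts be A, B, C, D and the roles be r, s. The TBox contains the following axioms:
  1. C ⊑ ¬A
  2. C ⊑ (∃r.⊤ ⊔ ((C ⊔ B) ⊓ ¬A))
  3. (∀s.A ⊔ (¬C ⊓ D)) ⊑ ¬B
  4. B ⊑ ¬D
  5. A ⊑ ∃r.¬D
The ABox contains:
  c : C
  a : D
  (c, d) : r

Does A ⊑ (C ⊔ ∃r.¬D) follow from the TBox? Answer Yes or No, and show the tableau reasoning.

1. A ⊑ (C ⊔ ∃r.¬D)  ⇔  (A ⊓ (¬C ⊓ ∀r.D)) unsat w.r.t. T
   all branches close; clash {D, ¬D} at an ∃-successor
2. Hence A ⊑ (C ⊔ ∃r.¬D): entailed.

Yes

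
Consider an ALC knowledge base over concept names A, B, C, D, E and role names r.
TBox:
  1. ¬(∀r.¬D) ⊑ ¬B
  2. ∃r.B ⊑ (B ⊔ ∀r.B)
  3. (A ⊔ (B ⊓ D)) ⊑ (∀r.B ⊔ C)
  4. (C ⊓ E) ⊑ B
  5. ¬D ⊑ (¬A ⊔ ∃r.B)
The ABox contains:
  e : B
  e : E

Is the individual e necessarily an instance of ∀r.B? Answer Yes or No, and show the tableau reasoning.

1. e : ∀r.B?  L(e) = {B, E} ∪ {∃r.¬B}
   open: L(e) ⊇ {B, C, D, E, ∀r.¬B, …} (+ ∃-successors) — e ∉ ∀r.B possible
2. Hence e : ∀r.B: not entailed.

No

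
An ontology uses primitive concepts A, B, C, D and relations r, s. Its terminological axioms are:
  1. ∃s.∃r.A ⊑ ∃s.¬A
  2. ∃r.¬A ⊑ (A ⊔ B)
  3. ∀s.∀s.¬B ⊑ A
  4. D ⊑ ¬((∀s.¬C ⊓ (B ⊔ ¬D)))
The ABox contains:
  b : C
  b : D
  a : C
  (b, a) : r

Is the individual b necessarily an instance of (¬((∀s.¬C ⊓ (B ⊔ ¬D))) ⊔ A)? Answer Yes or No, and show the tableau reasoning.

1. b : (¬((∀s.¬C ⊓ (B ⊔ ¬D))) ⊔ A)?  L(b) = {C, D} ∪ {((∀s.¬C ⊓ (B ⊔ ¬D)) ⊓ ¬A)}
   clash {D, ¬D} at b — b ∈ (¬((∀s.¬C ⊓ (B ⊔ ¬D))) ⊔ A)
2. Hence b : (¬((∀s.¬C ⊓ (B ⊔ ¬D))) ⊔ A): entailed.

Yes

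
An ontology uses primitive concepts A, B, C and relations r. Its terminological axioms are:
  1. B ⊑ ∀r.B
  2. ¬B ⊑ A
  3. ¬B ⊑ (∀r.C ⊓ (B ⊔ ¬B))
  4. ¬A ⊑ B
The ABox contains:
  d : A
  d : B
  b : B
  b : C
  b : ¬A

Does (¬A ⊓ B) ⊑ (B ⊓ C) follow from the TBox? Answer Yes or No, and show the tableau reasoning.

1. (¬A ⊓ B) ⊑ (B ⊓ C)  ⇔  ((¬A ⊓ B) ⊓ (¬B ⊔ ¬C)) unsat w.r.t. T
   apply at x₀: B⊑∀r.B
   open: L(x₀) ⊇ {B, ¬A, ¬C, ∀r.B}
2. Hence (¬A ⊓ B) ⊑ (B ⊓ C): not entailed.

No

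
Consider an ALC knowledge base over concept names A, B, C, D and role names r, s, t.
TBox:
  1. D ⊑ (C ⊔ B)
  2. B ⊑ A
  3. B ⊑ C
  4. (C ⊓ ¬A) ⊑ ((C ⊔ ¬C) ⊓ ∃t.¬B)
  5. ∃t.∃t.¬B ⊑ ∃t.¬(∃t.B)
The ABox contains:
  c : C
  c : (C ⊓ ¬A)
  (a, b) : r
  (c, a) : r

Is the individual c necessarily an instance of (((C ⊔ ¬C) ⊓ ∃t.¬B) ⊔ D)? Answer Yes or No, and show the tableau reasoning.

1. c : (((C ⊔ ¬C) ⊓ ∃t.¬B) ⊔ D)?  L(c) = {C, (C ⊓ ¬A)} ∪ {(((¬C ⊓ C) ⊔ ∀t.B) ⊓ ¬D)}
   clash {A, ¬A} at c — c ∈ (((C ⊔ ¬C) ⊓ ∃t.¬B) ⊔ D)
2. Hence c : (((C ⊔ ¬C) ⊓ ∃t.¬B) ⊔ D): entailed.

Yes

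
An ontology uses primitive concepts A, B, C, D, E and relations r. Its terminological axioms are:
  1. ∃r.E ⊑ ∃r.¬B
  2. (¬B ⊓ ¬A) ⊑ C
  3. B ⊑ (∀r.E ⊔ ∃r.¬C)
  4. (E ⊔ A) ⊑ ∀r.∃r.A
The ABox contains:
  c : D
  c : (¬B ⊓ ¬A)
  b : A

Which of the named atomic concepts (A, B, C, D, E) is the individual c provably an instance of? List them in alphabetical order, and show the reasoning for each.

1. c : A?  L(c) = {D, (¬B ⊓ ¬A)} ∪ {¬A}
   apply at c: (¬B ⊓ ¬A)⊑C
   open: L(c) ⊇ {C, D, ¬A, ¬B, ¬E, …} — c ∉ A possible
2. c : B?  L(c) = {D, (¬B ⊓ ¬A)} ∪ {¬B}
   apply at c: (¬B ⊓ ¬A)⊑C
   open: L(c) ⊇ {C, D, ¬A, ¬B, ¬E, …} — c ∉ B possible
3. c : C?  L(c) = {D, (¬B ⊓ ¬A)} ∪ {¬C}
   clash {C, ¬C} at c — c ∈ C
4. c : D?  L(c) = {D, (¬B ⊓ ¬A)} ∪ {¬D}
   clash {D, ¬D} at c — c ∈ D
5. c : E?  L(c) = {D, (¬B ⊓ ¬A)} ∪ {¬E}
   apply at c: (¬B ⊓ ¬A)⊑C
   open: L(c) ⊇ {C, D, ¬A, ¬B, ¬E, …} — c ∉ E possible
6. Entailed for c: {C, D}

{C, D}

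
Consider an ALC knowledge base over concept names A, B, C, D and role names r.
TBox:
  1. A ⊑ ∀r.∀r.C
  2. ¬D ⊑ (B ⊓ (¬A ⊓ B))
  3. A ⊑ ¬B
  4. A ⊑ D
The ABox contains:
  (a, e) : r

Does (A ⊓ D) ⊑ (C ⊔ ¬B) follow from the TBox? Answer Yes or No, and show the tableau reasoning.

Yes

1. (A ⊓ D) ⊑ (C ⊔ ¬B)  ⇔  ((A ⊓ D) ⊓ (¬C ⊓ B)) unsat w.r.t. T
   all branches close; clash {B, ¬B} at x₀
2. Hence (A ⊓ D) ⊑ (C ⊔ ¬B): entailed.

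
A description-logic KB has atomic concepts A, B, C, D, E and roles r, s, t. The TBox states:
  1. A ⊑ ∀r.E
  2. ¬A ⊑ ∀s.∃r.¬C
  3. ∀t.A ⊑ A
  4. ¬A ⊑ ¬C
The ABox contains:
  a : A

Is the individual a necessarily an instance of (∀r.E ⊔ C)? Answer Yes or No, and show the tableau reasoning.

Yes

1. a : (∀r.E ⊔ C)?  L(a) = {A} ∪ {(∃r.¬E ⊓ ¬C)}
   clash {E, ¬E} at an ∃-successor — a ∈ (∀r.E ⊔ C)
2. Hence a : (∀r.E ⊔ C): entailed.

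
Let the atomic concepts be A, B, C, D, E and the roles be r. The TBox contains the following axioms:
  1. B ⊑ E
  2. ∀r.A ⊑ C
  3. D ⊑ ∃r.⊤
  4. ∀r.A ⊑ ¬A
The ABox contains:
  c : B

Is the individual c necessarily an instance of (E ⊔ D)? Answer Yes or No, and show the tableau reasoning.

Yes

1. c : (E ⊔ D)?  L(c) = {B} ∪ {(¬E ⊓ ¬D)}
   clash {E, ¬E} at c — c ∈ (E ⊔ D)
2. Hence c : (E ⊔ D): entailed.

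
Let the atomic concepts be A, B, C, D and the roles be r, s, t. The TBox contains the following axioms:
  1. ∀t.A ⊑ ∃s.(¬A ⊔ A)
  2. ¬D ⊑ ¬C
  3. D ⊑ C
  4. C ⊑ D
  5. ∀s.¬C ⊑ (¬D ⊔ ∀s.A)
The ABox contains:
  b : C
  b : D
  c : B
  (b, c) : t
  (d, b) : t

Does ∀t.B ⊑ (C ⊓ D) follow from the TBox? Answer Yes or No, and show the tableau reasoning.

No

1. ∀t.B ⊑ (C ⊓ D)  ⇔  (∀t.B ⊓ (¬C ⊔ ¬D)) unsat w.r.t. T
   open: L(x₀) ⊇ {¬C, ¬D, ∀t.B, ∃s.C, ∃t.¬A} (+ ∃-successors)
2. Hence ∀t.B ⊑ (C ⊓ D): not entailed.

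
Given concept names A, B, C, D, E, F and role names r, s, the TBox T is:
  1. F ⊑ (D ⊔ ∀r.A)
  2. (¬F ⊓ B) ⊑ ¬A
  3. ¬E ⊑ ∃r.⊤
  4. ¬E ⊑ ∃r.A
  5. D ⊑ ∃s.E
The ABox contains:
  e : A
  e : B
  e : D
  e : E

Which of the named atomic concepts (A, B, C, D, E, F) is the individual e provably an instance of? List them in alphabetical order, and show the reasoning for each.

{A, B, D, E, F}

1. e : A?  L(e) = {A, B, D, E} ∪ {¬A}
   clash {A, ¬A} at e — e ∈ A
2. e : B?  L(e) = {A, B, D, E} ∪ {¬B}
   clash {B, ¬B} at e — e ∈ B
3. e : C?  L(e) = {A, B, D, E} ∪ {¬C}
   apply at e: D⊑∃s.E
   open: L(e) ⊇ {A, B, D, E, F, …} (+ ∃-successors) — e ∉ C possible
4. e : D?  L(e) = {A, B, D, E} ∪ {¬D}
   clash {D, ¬D} at e — e ∈ D
5. e : E?  L(e) = {A, B, D, E} ∪ {¬E}
   clash {E, ¬E} at e — e ∈ E
6. e : F?  L(e) = {A, B, D, E} ∪ {¬F}
   clash {A, ¬A} at e — e ∈ F
7. Entailed for e: {A, B, D, E, F}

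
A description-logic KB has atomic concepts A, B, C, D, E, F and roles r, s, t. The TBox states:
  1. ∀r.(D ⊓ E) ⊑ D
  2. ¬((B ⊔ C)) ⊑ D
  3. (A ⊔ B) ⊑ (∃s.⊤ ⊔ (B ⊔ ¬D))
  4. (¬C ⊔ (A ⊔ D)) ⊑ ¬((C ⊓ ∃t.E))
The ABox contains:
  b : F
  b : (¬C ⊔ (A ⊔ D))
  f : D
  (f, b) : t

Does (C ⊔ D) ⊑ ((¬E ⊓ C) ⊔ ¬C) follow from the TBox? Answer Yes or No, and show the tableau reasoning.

1. (C ⊔ D) ⊑ ((¬E ⊓ C) ⊔ ¬C)  ⇔  ((C ⊔ D) ⊓ ((E ⊔ ¬C) ⊓ C)) unsat w.r.t. T
   open: L(x₀) ⊇ {C, E, ¬A, ¬B, ¬D, …} (+ ∃-successors)
2. Hence (C ⊔ D) ⊑ ((¬E ⊓ C) ⊔ ¬C): not entailed.

No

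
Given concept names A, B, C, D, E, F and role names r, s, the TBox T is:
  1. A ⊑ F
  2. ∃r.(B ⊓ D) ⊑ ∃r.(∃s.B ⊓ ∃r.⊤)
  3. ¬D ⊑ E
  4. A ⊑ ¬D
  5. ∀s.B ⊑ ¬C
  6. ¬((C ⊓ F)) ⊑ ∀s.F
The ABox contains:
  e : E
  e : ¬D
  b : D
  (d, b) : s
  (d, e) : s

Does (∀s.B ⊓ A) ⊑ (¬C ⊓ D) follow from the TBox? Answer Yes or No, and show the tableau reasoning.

No

1. (∀s.B ⊓ A) ⊑ (¬C ⊓ D)  ⇔  ((∀s.B ⊓ A) ⊓ (C ⊔ ¬D)) unsat w.r.t. T
   apply at x₀: A⊑F; A⊑¬D; ∀s.B⊑¬C
   open: L(x₀) ⊇ {A, E, F, ¬C, ¬D, …}
2. Hence (∀s.B ⊓ A) ⊑ (¬C ⊓ D): not entailed.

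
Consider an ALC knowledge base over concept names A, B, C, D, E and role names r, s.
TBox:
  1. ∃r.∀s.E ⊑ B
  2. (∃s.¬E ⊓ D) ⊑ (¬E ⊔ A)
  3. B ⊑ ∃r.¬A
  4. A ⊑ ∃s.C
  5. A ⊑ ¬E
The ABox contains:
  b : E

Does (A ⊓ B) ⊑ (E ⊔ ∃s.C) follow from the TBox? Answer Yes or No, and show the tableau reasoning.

1. (A ⊓ B) ⊑ (E ⊔ ∃s.C)  ⇔  ((A ⊓ B) ⊓ (¬E ⊓ ∀s.¬C)) unsat w.r.t. T
   all branches close; clash {C, ¬C} at an ∃-successor
2. Hence (A ⊓ B) ⊑ (E ⊔ ∃s.C): entailed.

Yes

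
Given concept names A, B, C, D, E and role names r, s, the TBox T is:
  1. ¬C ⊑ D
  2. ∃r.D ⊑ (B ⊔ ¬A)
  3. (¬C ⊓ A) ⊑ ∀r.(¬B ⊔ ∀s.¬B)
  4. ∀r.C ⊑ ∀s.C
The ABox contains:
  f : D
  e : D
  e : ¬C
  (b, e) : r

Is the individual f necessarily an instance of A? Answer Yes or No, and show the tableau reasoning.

1. f : A?  L(f) = {D} ∪ {¬A}
   open: L(f) ⊇ {D, ¬A, ∀r.¬D, ∀s.C} — f ∉ A possible
2. Hence f : A: not entailed.

No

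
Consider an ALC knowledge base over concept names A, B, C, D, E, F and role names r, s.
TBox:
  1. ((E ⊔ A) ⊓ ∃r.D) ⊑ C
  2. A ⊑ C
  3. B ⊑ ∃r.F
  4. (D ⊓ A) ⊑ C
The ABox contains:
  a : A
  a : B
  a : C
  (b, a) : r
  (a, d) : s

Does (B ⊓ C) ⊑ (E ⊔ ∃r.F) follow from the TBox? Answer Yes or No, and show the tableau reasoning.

Yes

1. (B ⊓ C) ⊑ (E ⊔ ∃r.F)  ⇔  ((B ⊓ C) ⊓ (¬E ⊓ ∀r.¬F)) unsat w.r.t. T
   all branches close; clash {F, ¬F} at an ∃-successor
2. Hence (B ⊓ C) ⊑ (E ⊔ ∃r.F): entailed.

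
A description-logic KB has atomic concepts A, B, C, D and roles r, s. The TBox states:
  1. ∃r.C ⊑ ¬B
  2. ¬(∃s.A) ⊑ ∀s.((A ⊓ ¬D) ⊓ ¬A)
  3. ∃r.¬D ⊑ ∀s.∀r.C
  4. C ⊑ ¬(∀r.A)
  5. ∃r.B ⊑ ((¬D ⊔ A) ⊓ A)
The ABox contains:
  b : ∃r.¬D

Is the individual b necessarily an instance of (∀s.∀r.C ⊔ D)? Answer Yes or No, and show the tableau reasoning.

1. b : (∀s.∀r.C ⊔ D)?  L(b) = {∃r.¬D} ∪ {(∃s.∃r.¬C ⊓ ¬D)}
   clash {A, ¬A} at an ∃-successor — b ∈ (∀s.∀r.C ⊔ D)
2. Hence b : (∀s.∀r.C ⊔ D): entailed.

Yes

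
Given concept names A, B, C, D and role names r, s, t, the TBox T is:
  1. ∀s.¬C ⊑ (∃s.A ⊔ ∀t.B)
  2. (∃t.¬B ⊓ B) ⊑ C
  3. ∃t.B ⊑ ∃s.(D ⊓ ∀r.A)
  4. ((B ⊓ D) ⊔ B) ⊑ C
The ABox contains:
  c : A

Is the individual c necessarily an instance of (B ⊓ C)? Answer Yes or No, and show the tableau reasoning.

No

1. c : (B ⊓ C)?  L(c) = {A} ∪ {(¬B ⊔ ¬C)}
   open: L(c) ⊇ {A, ¬B, ∀t.¬B, ∃s.C} (+ ∃-successors) — c ∉ (B ⊓ C) possible
2. Hence c : (B ⊓ C): not entailed.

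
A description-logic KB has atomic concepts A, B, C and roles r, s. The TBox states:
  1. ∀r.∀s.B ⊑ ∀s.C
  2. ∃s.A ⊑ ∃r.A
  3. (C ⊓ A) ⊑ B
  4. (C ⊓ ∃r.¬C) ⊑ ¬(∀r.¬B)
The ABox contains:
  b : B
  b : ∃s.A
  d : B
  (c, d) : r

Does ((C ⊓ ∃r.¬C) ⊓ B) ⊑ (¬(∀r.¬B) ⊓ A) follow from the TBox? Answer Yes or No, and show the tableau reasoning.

No

1. ((C ⊓ ∃r.¬C) ⊓ B) ⊑ (¬(∀r.¬B) ⊓ A)  ⇔  (((C ⊓ ∃r.¬C) ⊓ B) ⊓ (∀r.¬B ⊔ ¬A)) unsat w.r.t. T
   apply at x₀: (C ⊓ ∃r.¬C)⊑¬(∀r.¬B)
   open: L(x₀) ⊇ {B, C, ¬A, ∀s.¬A, ∃r.B, …} (+ ∃-successors)
2. Hence ((C ⊓ ∃r.¬C) ⊓ B) ⊑ (¬(∀r.¬B) ⊓ A): not entailed.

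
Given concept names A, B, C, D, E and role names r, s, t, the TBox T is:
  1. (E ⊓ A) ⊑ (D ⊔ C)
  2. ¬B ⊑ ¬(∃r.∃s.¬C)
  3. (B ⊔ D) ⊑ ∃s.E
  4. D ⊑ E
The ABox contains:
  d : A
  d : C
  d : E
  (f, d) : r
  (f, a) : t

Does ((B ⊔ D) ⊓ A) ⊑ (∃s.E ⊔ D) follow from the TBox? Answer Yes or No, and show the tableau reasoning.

1. ((B ⊔ D) ⊓ A) ⊑ (∃s.E ⊔ D)  ⇔  (((B ⊔ D) ⊓ A) ⊓ (∀s.¬E ⊓ ¬D)) unsat w.r.t. T
   all branches close; clash {D, ¬D} at x₀
2. Hence ((B ⊔ D) ⊓ A) ⊑ (∃s.E ⊔ D): entailed.

Yes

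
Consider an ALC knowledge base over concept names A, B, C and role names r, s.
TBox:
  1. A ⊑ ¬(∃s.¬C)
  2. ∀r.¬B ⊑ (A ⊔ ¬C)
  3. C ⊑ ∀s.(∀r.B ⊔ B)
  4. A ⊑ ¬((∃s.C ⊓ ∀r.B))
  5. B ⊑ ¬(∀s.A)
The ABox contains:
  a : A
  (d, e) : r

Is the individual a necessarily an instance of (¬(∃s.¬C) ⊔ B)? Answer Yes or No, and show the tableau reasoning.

1. a : (¬(∃s.¬C) ⊔ B)?  L(a) = {A} ∪ {(∃s.¬C ⊓ ¬B)}
   clash {C, ¬C} at an ∃-successor — a ∈ (¬(∃s.¬C) ⊔ B)
2. Hence a : (¬(∃s.¬C) ⊔ B): entailed.

Yes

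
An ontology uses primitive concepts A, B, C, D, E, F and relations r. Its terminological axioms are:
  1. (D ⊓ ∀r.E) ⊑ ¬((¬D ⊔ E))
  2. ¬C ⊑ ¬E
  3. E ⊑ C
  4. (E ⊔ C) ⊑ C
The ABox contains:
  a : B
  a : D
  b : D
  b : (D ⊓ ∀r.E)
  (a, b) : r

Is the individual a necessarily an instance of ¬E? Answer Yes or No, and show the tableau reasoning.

1. a : ¬E?  L(a) = {B, D} ∪ {E}
   apply at a: E⊑C
   open: L(a) ⊇ {B, C, D, E, ∃r.¬E} (+ ∃-successors) — a ∉ ¬E possible
2. Hence a : ¬E: not entailed.

No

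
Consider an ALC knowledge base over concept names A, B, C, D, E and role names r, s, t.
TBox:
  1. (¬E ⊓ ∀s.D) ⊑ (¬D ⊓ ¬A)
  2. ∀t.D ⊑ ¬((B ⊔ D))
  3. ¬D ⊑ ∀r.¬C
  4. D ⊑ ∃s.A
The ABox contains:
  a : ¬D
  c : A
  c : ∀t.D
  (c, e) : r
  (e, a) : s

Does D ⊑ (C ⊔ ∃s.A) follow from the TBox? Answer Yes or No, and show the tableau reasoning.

Yes

1. D ⊑ (C ⊔ ∃s.A)  ⇔  (D ⊓ (¬C ⊓ ∀s.¬A)) unsat w.r.t. T
   all branches close; clash {D, ¬D} at x₀
2. Hence D ⊑ (C ⊔ ∃s.A): entailed.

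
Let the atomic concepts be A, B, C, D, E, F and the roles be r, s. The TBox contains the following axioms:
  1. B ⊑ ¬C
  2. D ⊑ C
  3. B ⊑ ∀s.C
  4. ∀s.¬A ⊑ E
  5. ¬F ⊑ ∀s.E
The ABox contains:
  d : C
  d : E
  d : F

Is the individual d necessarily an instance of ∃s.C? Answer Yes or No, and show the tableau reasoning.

No

1. d : ∃s.C?  L(d) = {C, E, F} ∪ {∀s.¬C}
   open: L(d) ⊇ {C, E, F, ¬B, ∀s.¬C} — d ∉ ∃s.C possible
2. Hence d : ∃s.C: not entailed.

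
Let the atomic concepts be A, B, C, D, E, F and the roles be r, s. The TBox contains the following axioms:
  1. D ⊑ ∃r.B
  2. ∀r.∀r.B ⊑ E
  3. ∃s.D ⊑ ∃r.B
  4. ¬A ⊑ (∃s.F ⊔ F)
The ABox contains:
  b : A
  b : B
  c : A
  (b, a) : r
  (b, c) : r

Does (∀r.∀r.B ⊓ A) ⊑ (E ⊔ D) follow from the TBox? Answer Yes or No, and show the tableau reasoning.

1. (∀r.∀r.B ⊓ A) ⊑ (E ⊔ D)  ⇔  ((∀r.∀r.B ⊓ A) ⊓ (¬E ⊓ ¬D)) unsat w.r.t. T
   all branches close; clash {E, ¬E} at x₀
2. Hence (∀r.∀r.B ⊓ A) ⊑ (E ⊔ D): entailed.

Yes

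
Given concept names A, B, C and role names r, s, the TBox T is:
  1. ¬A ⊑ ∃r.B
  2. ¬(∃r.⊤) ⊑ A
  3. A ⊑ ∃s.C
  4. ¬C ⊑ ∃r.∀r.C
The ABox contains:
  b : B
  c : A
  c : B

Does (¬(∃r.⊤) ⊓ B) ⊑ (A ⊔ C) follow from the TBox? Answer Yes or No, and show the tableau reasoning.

Yes

1. (¬(∃r.⊤) ⊓ B) ⊑ (A ⊔ C)  ⇔  ((∀r.⊥ ⊓ B) ⊓ (¬A ⊓ ¬C)) unsat w.r.t. T
   all branches close; clash {A, ¬A} at x₀
2. Hence (¬(∃r.⊤) ⊓ B) ⊑ (A ⊔ C): entailed.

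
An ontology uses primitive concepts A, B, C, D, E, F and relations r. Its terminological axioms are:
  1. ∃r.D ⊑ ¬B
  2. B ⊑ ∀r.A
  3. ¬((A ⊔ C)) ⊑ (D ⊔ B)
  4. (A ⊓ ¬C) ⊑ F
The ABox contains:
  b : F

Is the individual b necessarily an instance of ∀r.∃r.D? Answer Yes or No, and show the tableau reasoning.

1. b : ∀r.∃r.D?  L(b) = {F} ∪ {∃r.∀r.¬D}
   open: L(b) ⊇ {A, F, ¬B, ∃r.∀r.¬D} (+ ∃-successors) — b ∉ ∀r.∃r.D possible
2. Hence b : ∀r.∃r.D: not entailed.

No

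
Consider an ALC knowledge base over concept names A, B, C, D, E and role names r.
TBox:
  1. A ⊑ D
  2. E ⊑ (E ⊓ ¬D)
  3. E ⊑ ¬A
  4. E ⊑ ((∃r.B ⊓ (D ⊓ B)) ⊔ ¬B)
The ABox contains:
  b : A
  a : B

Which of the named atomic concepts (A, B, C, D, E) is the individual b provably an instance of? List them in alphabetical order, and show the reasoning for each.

{A, D}

1. b : A?  L(b) = {A} ∪ {¬A}
   clash {A, ¬A} at b — b ∈ A
2. b : B?  L(b) = {A} ∪ {¬B}
   apply at b: A⊑D
   open: L(b) ⊇ {A, D, ¬B, ¬E} — b ∉ B possible
3. b : C?  L(b) = {A} ∪ {¬C}
   apply at b: A⊑D
   open: L(b) ⊇ {A, D, ¬C, ¬E} — b ∉ C possible
4. b : D?  L(b) = {A} ∪ {¬D}
   clash {D, ¬D} at b — b ∈ D
5. b : E?  L(b) = {A} ∪ {¬E}
   apply at b: A⊑D
   open: L(b) ⊇ {A, D, ¬E} — b ∉ E possible
6. Entailed for b: {A, D}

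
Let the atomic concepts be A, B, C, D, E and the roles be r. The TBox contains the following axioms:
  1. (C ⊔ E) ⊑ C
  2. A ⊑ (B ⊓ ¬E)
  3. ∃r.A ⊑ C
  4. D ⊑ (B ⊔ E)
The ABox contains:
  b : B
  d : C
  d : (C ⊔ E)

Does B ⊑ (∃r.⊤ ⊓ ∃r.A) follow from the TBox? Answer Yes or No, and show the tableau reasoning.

No

1. B ⊑ (∃r.⊤ ⊓ ∃r.A)  ⇔  (B ⊓ (∀r.⊥ ⊔ ∀r.¬A)) unsat w.r.t. T
   open: L(x₀) ⊇ {B, ¬A, ¬C, ¬D, ¬E, …}
2. Hence B ⊑ (∃r.⊤ ⊓ ∃r.A): not entailed.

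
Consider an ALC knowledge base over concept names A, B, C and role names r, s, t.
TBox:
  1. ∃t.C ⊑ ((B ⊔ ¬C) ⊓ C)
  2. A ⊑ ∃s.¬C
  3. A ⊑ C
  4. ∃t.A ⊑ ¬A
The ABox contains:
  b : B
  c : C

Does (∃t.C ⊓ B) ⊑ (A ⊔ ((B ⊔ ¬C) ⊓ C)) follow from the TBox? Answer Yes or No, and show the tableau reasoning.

1. (∃t.C ⊓ B) ⊑ (A ⊔ ((B ⊔ ¬C) ⊓ C))  ⇔  ((∃t.C ⊓ B) ⊓ (¬A ⊓ ((¬B ⊓ C) ⊔ ¬C))) unsat w.r.t. T
   all branches close; clash {C, ¬C} at x₀
2. Hence (∃t.C ⊓ B) ⊑ (A ⊔ ((B ⊔ ¬C) ⊓ C)): entailed.

Yes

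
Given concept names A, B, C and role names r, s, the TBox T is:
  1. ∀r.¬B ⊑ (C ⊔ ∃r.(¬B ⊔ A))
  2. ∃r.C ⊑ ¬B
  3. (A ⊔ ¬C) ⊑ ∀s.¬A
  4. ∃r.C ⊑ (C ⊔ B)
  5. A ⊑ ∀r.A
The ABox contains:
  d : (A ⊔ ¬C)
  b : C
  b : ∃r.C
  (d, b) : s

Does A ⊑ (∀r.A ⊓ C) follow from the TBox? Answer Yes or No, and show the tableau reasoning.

No

1. A ⊑ (∀r.A ⊓ C)  ⇔  (A ⊓ (∃r.¬A ⊔ ¬C)) unsat w.r.t. T
   apply at x₀: A⊑∀r.A
   open: L(x₀) ⊇ {A, ¬C, ∀r.A, ∀r.¬C, ∀s.¬A, …} (+ ∃-successors)
2. Hence A ⊑ (∀r.A ⊓ C): not entailed.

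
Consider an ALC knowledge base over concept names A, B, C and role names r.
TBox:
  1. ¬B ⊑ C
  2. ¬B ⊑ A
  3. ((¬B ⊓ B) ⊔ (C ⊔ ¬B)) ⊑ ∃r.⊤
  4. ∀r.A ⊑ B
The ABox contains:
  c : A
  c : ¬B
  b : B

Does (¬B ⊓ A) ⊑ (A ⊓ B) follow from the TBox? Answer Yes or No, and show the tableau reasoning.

1. (¬B ⊓ A) ⊑ (A ⊓ B)  ⇔  ((¬B ⊓ A) ⊓ (¬A ⊔ ¬B)) unsat w.r.t. T
   apply at x₀: ¬B⊑C
   open: L(x₀) ⊇ {A, C, ¬B, ∃r.¬A, ∃r.⊤} (+ ∃-successors)
2. Hence (¬B ⊓ A) ⊑ (A ⊓ B): not entailed.

No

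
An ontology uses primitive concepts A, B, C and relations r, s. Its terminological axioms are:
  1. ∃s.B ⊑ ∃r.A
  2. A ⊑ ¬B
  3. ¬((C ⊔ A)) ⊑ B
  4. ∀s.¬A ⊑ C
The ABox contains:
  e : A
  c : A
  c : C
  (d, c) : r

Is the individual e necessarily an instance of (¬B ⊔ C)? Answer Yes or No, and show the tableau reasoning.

1. e : (¬B ⊔ C)?  L(e) = {A} ∪ {(B ⊓ ¬C)}
   clash {B, ¬B} at e — e ∈ (¬B ⊔ C)
2. Hence e : (¬B ⊔ C): entailed.

Yes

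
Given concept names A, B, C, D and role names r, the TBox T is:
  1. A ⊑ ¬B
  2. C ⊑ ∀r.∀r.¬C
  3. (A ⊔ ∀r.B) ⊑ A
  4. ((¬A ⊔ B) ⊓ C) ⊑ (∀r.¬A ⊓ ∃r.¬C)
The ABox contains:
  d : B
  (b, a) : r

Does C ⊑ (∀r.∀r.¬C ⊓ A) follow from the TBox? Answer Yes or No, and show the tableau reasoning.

1. C ⊑ (∀r.∀r.¬C ⊓ A)  ⇔  (C ⊓ (∃r.∃r.C ⊔ ¬A)) unsat w.r.t. T
   apply at x₀: C⊑∀r.∀r.¬C
   open: L(x₀) ⊇ {C, ¬A, ∀r.¬A, ∀r.∀r.¬C, ∃r.¬B, …} (+ ∃-successors)
2. Hence C ⊑ (∀r.∀r.¬C ⊓ A): not entailed.

No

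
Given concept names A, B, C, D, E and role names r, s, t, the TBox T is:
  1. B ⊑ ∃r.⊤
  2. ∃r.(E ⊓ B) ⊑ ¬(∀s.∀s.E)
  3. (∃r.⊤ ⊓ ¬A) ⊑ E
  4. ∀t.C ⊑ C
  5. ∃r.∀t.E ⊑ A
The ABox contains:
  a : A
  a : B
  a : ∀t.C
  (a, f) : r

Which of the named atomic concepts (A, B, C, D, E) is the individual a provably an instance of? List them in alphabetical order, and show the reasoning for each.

{A, B, C}

1. a : A?  L(a) = {A, B, ∀t.C} ∪ {¬A}
   clash {A, ¬A} at a — a ∈ A
2. a : B?  L(a) = {A, B, ∀t.C} ∪ {¬B}
   clash {B, ¬B} at a — a ∈ B
3. a : C?  L(a) = {A, B, ∀t.C} ∪ {¬C}
   clash {C, ¬C} at a — a ∈ C
4. a : D?  L(a) = {A, B, ∀t.C} ∪ {¬D}
   apply at a: B⊑∃r.⊤; ∀t.C⊑C
   open: L(a) ⊇ {A, B, C, ¬D, ∀r.(¬E ⊔ ¬B), …} (+ ∃-successors) — a ∉ D possible
5. a : E?  L(a) = {A, B, ∀t.C} ∪ {¬E}
   apply at a: B⊑∃r.⊤; ∀t.C⊑C
   open: L(a) ⊇ {A, B, C, ¬E, ∀r.(¬E ⊔ ¬B), …} (+ ∃-successors) — a ∉ E possible
6. Entailed for a: {A, B, C}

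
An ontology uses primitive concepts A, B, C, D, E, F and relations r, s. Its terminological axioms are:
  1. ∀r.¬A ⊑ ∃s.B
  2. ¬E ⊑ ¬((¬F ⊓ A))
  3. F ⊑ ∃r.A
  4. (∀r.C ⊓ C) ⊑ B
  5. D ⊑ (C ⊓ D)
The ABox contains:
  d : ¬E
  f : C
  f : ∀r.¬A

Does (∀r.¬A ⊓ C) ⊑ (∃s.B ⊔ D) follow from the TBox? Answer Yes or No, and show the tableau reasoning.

Yes

1. (∀r.¬A ⊓ C) ⊑ (∃s.B ⊔ D)  ⇔  ((∀r.¬A ⊓ C) ⊓ (∀s.¬B ⊓ ¬D)) unsat w.r.t. T
   all branches close; clash {A, ¬A} at an ∃-successor
2. Hence (∀r.¬A ⊓ C) ⊑ (∃s.B ⊔ D): entailed.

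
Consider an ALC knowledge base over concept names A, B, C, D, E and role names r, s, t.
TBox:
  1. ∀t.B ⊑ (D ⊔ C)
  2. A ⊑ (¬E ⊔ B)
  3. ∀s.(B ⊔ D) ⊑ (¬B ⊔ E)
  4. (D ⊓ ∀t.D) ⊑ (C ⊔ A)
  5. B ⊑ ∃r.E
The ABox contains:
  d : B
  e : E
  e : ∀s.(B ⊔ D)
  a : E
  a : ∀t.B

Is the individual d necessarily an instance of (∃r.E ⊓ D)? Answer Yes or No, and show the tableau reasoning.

No

1. d : (∃r.E ⊓ D)?  L(d) = {B} ∪ {(∀r.¬E ⊔ ¬D)}
   apply at d: B⊑∃r.E
   open: L(d) ⊇ {B, ¬A, ¬D, ∃r.E, ∃s.(¬B ⊓ ¬D), …} (+ ∃-successors) — d ∉ (∃r.E ⊓ D) possible
2. Hence d : (∃r.E ⊓ D): not entailed.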